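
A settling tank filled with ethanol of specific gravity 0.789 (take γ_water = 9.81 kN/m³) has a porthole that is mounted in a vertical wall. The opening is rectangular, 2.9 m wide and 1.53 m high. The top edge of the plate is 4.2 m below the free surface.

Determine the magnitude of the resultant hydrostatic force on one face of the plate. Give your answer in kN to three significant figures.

γ = 0.789 × 9.81 = 7.74009 kN/m³.
The centroid lies 1.53/2 = 0.765 m below the top edge, so the centroid depth is h_c = 4.2 + 0.765 = 4.965 m.
A = 2.9 × 1.53 = 4.437 m².
Resultant F = γ·h_c·A = 7.74009 × 4.965 × 4.437 = 170.512 kN.

F ≈ 171 kN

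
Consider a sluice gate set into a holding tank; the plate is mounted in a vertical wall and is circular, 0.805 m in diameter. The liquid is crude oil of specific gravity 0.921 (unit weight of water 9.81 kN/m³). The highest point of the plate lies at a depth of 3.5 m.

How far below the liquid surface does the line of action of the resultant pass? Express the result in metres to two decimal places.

γ = 0.921 × 9.81 = 9.03501 kN/m³.
The centroid is at the centre, 0.4025 m below the top of the plate, so the centroid depth is h_c = 3.5 + 0.4025 = 3.9025 m.
A = π(0.4025)² = 0.508958 m².
Resultant F = γ·h_c·A = 9.03501 × 3.9025 × 0.508958 = 17.9454 kN.
I_c = πr⁴/4 = π × 0.4025⁴/4 = 0.0206136 m⁴.
Centre of pressure: y_p = y_c + I_c/(y_c·A) = 3.9025 + 0.0206136/(3.9025 × 0.508958) = 3.9025 + 0.0103784 = 3.91288 m along the plane.

h_p = 3.91 m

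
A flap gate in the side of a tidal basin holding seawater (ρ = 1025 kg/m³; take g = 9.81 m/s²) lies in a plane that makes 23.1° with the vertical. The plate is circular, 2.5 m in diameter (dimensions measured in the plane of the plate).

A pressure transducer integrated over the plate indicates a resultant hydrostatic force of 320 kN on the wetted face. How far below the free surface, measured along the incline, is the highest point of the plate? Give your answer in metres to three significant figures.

y_top ≈ 5.80 m

γ = ρg = 1025 × 9.81 / 1000 = 10.05525 kN/m³.
A = π(1.25)² = 4.90874 m².
From F = γ·h_c·A, the centroid depth is h_c = 320/(10.05525 × 4.90874) = 6.48317 m.
The plate makes 23.1° with the vertical, i.e. θ = 90° − 23.1° = 66.9° to the horizontal. Measuring y along the incline from the free-surface line, vertical depth h = y·sinθ with sinθ = 0.919821.
Along the incline, y_c = h_c/sinθ = 6.48317/0.919821 = 7.0483 m.
The centroid is at the centre, 1.25 m below the top of the plate, so the highest point sits at y_top = 7.0483 − 1.25 = 5.7983 m along the incline.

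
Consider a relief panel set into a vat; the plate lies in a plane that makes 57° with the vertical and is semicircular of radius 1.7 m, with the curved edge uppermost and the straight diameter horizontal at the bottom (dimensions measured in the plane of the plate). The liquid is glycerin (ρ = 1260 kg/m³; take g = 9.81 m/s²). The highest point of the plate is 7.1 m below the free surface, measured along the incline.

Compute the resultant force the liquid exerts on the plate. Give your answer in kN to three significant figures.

F ≈ 247 kN

γ = ρg = 1260 × 9.81 / 1000 = 12.3606 kN/m³.
The plate makes 57° with the vertical, i.e. θ = 90° − 57° = 33° to the horizontal. Measuring y along the incline from the free-surface line, vertical depth h = y·sinθ with sinθ = 0.544639.
The centroid lies 4r/(3π) = 0.721502 m above the diameter, so r − 4r/(3π) = 1.7 − 0.721502 = 0.978498 m below the topmost point, so y_c = 7.1 + 0.978498 = 8.0785 m and h_c = 8.0785 × 0.544639 = 4.39987 m.
A = πr²/2 = π × 1.7²/2 = 4.5396 m².
Resultant F = γ·h_c·A = 12.3606 × 4.39987 × 4.5396 = 246.886 kN.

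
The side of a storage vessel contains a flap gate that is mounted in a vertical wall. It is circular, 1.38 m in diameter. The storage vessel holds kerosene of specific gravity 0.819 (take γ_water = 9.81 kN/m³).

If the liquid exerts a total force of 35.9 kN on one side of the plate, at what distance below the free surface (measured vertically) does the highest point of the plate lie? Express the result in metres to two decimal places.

d_top ≈ 2.30 m

γ = 0.819 × 9.81 = 8.03439 kN/m³.
A = π(0.69)² = 1.49571 m².
From F = γ·h_c·A, the centroid depth is h_c = 35.9/(8.03439 × 1.49571) = 2.98741 m.
The centroid is at the centre, 0.69 m below the top of the plate, so the highest point sits at h_top = 2.98741 − 0.69 = 2.29741 m below the surface.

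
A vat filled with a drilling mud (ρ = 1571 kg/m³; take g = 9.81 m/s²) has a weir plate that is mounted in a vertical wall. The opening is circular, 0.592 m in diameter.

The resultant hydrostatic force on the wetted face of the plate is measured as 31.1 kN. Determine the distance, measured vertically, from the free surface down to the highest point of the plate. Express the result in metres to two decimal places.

γ = ρg = 1571 × 9.81 / 1000 = 15.41151 kN/m³.
A = π(0.296)² = 0.275254 m².
From F = γ·h_c·A, the centroid depth is h_c = 31.1/(15.41151 × 0.275254) = 7.33131 m.
The centroid is at the centre, 0.296 m below the top of the plate, so the highest point sits at h_top = 7.33131 − 0.296 = 7.03531 m below the surface.

d_top ≈ 7.04 m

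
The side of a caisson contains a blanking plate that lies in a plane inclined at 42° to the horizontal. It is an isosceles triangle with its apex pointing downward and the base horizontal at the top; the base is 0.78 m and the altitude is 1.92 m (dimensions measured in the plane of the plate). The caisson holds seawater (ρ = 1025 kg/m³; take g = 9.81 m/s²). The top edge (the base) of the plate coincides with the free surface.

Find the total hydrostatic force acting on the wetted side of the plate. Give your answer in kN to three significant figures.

γ = ρg = 1025 × 9.81 / 1000 = 10.05525 kN/m³.
Let θ = 42° be the plate's angle to the horizontal; measure y along the incline from where the plane meets the free surface. Vertical depth h = y·sinθ with sinθ = 0.669131.
With the apex down, the centroid sits h/3 = 1.92/3 = 0.64 m below the base (the top edge), so y_c = 0.64 m and h_c = 0.64 × 0.669131 = 0.428244 m.
A = ½ × 0.78 × 1.92 = 0.7488 m².
Resultant F = γ·h_c·A = 10.05525 × 0.428244 × 0.7488 = 3.22441 kN.

F ≈ 3.22 kN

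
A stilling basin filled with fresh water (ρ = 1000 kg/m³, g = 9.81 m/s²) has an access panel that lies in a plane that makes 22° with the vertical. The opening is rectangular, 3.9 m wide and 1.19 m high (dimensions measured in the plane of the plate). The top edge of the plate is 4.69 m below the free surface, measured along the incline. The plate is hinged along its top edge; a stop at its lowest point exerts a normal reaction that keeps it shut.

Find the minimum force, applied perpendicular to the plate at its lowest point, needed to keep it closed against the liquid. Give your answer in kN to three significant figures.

γ = ρg = 1000 × 9.81 = 9810 N/m³ = 9.81 kN/m³.
The plate makes 22° with the vertical, i.e. θ = 90° − 22° = 68° to the horizontal. Measuring y along the incline from the free-surface line, vertical depth h = y·sinθ with sinθ = 0.927184.
The centroid lies 1.19/2 = 0.595 m below the top edge, so y_c = 4.69 + 0.595 = 5.285 m and h_c = 5.285 × 0.927184 = 4.90017 m.
A = 3.9 × 1.19 = 4.641 m².
Resultant F = γ·h_c·A = 9.81 × 4.90017 × 4.641 = 223.096 kN.
I_c = b·h³/12 = 3.9 × 1.19³/12 = 0.547677 m⁴.
Centre of pressure: y_p = y_c + I_c/(y_c·A) = 5.285 + 0.547677/(5.285 × 4.641) = 5.285 + 0.0223289 = 5.30733 m along the plane.
The resultant acts 0.595 + 0.0223289 = 0.617329 m (along the plate) below the hinge at the top edge, so the moment about the hinge is M = F × 0.617329 = 223.096 × 0.617329 = 137.724 kN·m.
A normal force at the bottom, 1.19 m from the hinge, must supply this moment: P = 137.724/1.19 = 115.734 kN.

P ≈ 116 kN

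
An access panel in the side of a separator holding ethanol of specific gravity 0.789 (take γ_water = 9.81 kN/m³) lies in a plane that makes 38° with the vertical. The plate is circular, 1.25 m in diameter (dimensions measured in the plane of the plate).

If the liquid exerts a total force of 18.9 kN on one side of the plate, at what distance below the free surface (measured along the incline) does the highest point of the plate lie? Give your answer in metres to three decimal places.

y_top ≈ 1.900 m

γ = 0.789 × 9.81 = 7.74009 kN/m³.
A = π(0.625)² = 1.22718 m².
From F = γ·h_c·A, the centroid depth is h_c = 18.9/(7.74009 × 1.22718) = 1.98979 m.
The plate makes 38° with the vertical, i.e. θ = 90° − 38° = 52° to the horizontal. Measuring y along the incline from the free-surface line, vertical depth h = y·sinθ with sinθ = 0.788011.
Along the incline, y_c = h_c/sinθ = 1.98979/0.788011 = 2.52508 m.
The centroid is at the centre, 0.625 m below the top of the plate, so the highest point sits at y_top = 2.52508 − 0.625 = 1.90008 m along the incline.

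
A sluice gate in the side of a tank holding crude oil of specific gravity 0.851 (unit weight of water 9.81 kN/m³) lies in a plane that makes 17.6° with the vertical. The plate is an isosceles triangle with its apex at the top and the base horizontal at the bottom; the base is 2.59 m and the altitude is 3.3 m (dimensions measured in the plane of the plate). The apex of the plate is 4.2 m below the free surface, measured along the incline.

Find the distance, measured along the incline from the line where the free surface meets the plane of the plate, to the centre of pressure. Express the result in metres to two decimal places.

γ = 0.851 × 9.81 = 8.34831 kN/m³.
The plate makes 17.6° with the vertical, i.e. θ = 90° − 17.6° = 72.4° to the horizontal. Measuring y along the incline from the free-surface line, vertical depth h = y·sinθ with sinθ = 0.953191.
With the apex up, the centroid sits 2h/3 = 2 × 3.3/3 = 2.2 m below the apex, so y_c = 4.2 + 2.2 = 6.4 m and h_c = 6.4 × 0.953191 = 6.10042 m.
A = ½ × 2.59 × 3.3 = 4.2735 m².
Resultant F = γ·h_c·A = 8.34831 × 6.10042 × 4.2735 = 217.642 kN.
I_c = b·h³/36 = 2.59 × 3.3³/36 = 2.58547 m⁴.
Centre of pressure: y_p = y_c + I_c/(y_c·A) = 6.4 + 2.58547/(6.4 × 4.2735) = 6.4 + 0.0945313 = 6.49453 m along the plane.

y_p = 6.49 m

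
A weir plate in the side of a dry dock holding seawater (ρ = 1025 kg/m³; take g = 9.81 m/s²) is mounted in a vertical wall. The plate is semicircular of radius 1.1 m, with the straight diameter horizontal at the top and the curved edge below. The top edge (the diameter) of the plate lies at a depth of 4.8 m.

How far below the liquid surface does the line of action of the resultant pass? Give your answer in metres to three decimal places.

γ = ρg = 1025 × 9.81 / 1000 = 10.05525 kN/m³.
The centroid of a semicircle lies 4r/(3π) = 0.466854 m from the diameter, here below the top edge, so the centroid depth is h_c = 4.8 + 0.466854 = 5.26685 m.
A = πr²/2 = π × 1.1²/2 = 1.90066 m².
Resultant F = γ·h_c·A = 10.05525 × 5.26685 × 1.90066 = 100.658 kN.
I_c = (π/8 − 8/(9π))·r⁴ = 0.109757 × 1.1⁴ = 0.160695 m⁴.
Centre of pressure: y_p = y_c + I_c/(y_c·A) = 5.26685 + 0.160695/(5.26685 × 1.90066) = 5.26685 + 0.0160527 = 5.2829 m along the plane.

h_p = 5.283 m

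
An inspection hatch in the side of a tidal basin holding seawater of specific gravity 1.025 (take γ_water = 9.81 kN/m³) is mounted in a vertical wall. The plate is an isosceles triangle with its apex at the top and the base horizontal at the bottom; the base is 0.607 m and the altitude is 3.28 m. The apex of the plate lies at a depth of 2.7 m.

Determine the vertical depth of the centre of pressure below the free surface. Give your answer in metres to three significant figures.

γ = 1.025 × 9.81 = 10.05525 kN/m³.
With the apex up, the centroid sits 2h/3 = 2 × 3.28/3 = 2.18667 m below the apex, so the centroid depth is h_c = 2.7 + 2.18667 = 4.88667 m.
A = ½ × 0.607 × 3.28 = 0.99548 m².
Resultant F = γ·h_c·A = 10.05525 × 4.88667 × 0.99548 = 48.9146 kN.
I_c = b·h³/36 = 0.607 × 3.28³/36 = 0.594987 m⁴.
Centre of pressure: y_p = y_c + I_c/(y_c·A) = 4.88667 + 0.594987/(4.88667 × 0.99548) = 4.88667 + 0.12231 = 5.00898 m along the plane.

h_p = 5.01 m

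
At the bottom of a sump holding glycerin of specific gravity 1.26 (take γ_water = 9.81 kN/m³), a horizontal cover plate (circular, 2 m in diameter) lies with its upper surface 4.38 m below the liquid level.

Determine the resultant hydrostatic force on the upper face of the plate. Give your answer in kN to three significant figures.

F ≈ 170 kN

γ = 1.26 × 9.81 = 12.3606 kN/m³.
The plate is horizontal, so pressure is uniform at p = γ·h = 12.3606 × 4.38 = 54.1394 kN/m².
A = π(1)² = 3.14159 m².
F = p·A = 54.1394 × 3.14159 = 170.084 kN.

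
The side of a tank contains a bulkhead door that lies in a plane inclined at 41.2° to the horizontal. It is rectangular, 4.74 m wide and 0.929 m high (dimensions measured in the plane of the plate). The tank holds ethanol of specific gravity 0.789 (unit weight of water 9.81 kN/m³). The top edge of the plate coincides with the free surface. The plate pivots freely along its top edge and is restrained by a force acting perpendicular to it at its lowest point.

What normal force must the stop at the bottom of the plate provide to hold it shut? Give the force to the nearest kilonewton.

γ = 0.789 × 9.81 = 7.74009 kN/m³.
Let θ = 41.2° be the plate's angle to the horizontal; measure y along the incline from where the plane meets the free surface. Vertical depth h = y·sinθ with sinθ = 0.658689.
The centroid lies 0.929/2 = 0.4645 m below the top edge, so y_c = 0.4645 m and h_c = 0.4645 × 0.658689 = 0.305961 m.
A = 4.74 × 0.929 = 4.40346 m².
Resultant F = γ·h_c·A = 7.74009 × 0.305961 × 4.40346 = 10.4281 kN.
I_c = b·h³/12 = 4.74 × 0.929³/12 = 0.316697 m⁴.
Centre of pressure: y_p = y_c + I_c/(y_c·A) = 0.4645 + 0.316697/(0.4645 × 4.40346) = 0.4645 + 0.154833 = 0.619333 m along the plane.
The resultant acts 0.4645 + 0.154833 = 0.619333 m (along the plate) below the hinge at the top edge, so the moment about the hinge is M = F × 0.619333 = 10.4281 × 0.619333 = 6.45847 kN·m.
A normal force at the bottom, 0.929 m from the hinge, must supply this moment: P = 6.45847/0.929 = 6.95207 kN.

P ≈ 7 kN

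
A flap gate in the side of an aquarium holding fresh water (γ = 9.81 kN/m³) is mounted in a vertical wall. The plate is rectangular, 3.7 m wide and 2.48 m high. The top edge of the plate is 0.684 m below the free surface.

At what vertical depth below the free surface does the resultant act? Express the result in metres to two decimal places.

γ = 9.81 kN/m³.
The centroid lies 2.48/2 = 1.24 m below the top edge, so the centroid depth is h_c = 0.684 + 1.24 = 1.924 m.
A = 3.7 × 2.48 = 9.176 m².
Resultant F = γ·h_c·A = 9.81 × 1.924 × 9.176 = 173.192 kN.
I_c = b·h³/12 = 3.7 × 2.48³/12 = 4.70301 m⁴.
Centre of pressure: y_p = y_c + I_c/(y_c·A) = 1.924 + 4.70301/(1.924 × 9.176) = 1.924 + 0.26639 = 2.19039 m along the plane.

h_p = 2.19 m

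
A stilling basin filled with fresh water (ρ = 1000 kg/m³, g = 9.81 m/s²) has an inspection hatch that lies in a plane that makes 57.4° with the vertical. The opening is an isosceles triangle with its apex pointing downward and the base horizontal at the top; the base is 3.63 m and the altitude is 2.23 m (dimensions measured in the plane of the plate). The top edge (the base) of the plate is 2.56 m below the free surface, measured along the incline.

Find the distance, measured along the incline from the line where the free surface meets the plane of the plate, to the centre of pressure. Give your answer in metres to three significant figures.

γ = ρg = 1000 × 9.81 = 9810 N/m³ = 9.81 kN/m³.
The plate makes 57.4° with the vertical, i.e. θ = 90° − 57.4° = 32.6° to the horizontal. Measuring y along the incline from the free-surface line, vertical depth h = y·sinθ with sinθ = 0.538771.
With the apex down, the centroid sits h/3 = 2.23/3 = 0.743333 m below the base (the top edge), so y_c = 2.56 + 0.743333 = 3.30333 m and h_c = 3.30333 × 0.538771 = 1.77974 m.
A = ½ × 3.63 × 2.23 = 4.04745 m².
Resultant F = γ·h_c·A = 9.81 × 1.77974 × 4.04745 = 70.6654 kN.
I_c = b·h³/36 = 3.63 × 2.23³/36 = 1.1182 m⁴.
Centre of pressure: y_p = y_c + I_c/(y_c·A) = 3.30333 + 1.1182/(3.30333 × 4.04745) = 3.30333 + 0.0836346 = 3.38696 m along the plane.

y_p = 3.39 m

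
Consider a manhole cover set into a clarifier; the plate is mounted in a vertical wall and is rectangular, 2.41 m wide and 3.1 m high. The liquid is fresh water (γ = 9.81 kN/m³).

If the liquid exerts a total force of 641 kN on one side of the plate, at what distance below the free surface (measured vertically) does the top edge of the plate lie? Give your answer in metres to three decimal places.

γ = 9.81 kN/m³.
A = 2.41 × 3.1 = 7.471 m².
From F = γ·h_c·A, the centroid depth is h_c = 641/(9.81 × 7.471) = 8.74602 m.
The centroid lies 3.1/2 = 1.55 m below the top edge, so the top edge sits at h_top = 8.74602 − 1.55 = 7.19602 m below the surface.

d_top ≈ 7.196 m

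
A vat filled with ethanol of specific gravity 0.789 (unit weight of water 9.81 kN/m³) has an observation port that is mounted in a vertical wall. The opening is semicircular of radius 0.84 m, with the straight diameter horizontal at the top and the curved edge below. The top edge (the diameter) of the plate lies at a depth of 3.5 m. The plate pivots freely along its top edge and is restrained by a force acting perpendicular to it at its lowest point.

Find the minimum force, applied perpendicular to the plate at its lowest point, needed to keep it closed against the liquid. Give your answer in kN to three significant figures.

γ = 0.789 × 9.81 = 7.74009 kN/m³.
The centroid of a semicircle lies 4r/(3π) = 0.356507 m from the diameter, here below the top edge, so the centroid depth is h_c = 3.5 + 0.356507 = 3.85651 m.
A = πr²/2 = π × 0.84²/2 = 1.10835 m².
Resultant F = γ·h_c·A = 7.74009 × 3.85651 × 1.10835 = 33.084 kN.
I_c = (π/8 − 8/(9π))·r⁴ = 0.109757 × 0.84⁴ = 0.0546449 m⁴.
Centre of pressure: y_p = y_c + I_c/(y_c·A) = 3.85651 + 0.0546449/(3.85651 × 1.10835) = 3.85651 + 0.0127843 = 3.86929 m along the plane.
The resultant acts 0.356507 + 0.0127843 = 0.369291 m (along the plate) below the hinge at the top edge, so the moment about the hinge is M = F × 0.369291 = 33.084 × 0.369291 = 12.2176 kN·m.
A normal force at the bottom, 0.84 m from the hinge, must supply this moment: P = 12.2176/0.84 = 14.5448 kN.

P ≈ 14.5 kN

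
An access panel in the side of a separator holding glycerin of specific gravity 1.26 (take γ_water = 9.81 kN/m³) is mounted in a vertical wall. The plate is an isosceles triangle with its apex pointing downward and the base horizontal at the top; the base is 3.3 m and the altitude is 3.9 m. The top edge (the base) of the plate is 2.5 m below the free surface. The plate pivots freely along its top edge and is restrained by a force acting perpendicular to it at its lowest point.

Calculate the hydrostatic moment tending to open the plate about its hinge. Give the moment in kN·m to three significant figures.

γ = 1.26 × 9.81 = 12.3606 kN/m³.
With the apex down, the centroid sits h/3 = 3.9/3 = 1.3 m below the base (the top edge), so the centroid depth is h_c = 2.5 + 1.3 = 3.8 m.
A = ½ × 3.3 × 3.9 = 6.435 m².
Resultant F = γ·h_c·A = 12.3606 × 3.8 × 6.435 = 302.254 kN.
I_c = b·h³/36 = 3.3 × 3.9³/36 = 5.43757 m⁴.
Centre of pressure: y_p = y_c + I_c/(y_c·A) = 3.8 + 5.43757/(3.8 × 6.435) = 3.8 + 0.222368 = 4.02237 m along the plane.
The resultant acts 1.3 + 0.222368 = 1.52237 m (along the plate) below the hinge at the top edge, so the moment about the hinge is M = F × 1.52237 = 302.254 × 1.52237 = 460.142 kN·m.

M ≈ 460 kN·m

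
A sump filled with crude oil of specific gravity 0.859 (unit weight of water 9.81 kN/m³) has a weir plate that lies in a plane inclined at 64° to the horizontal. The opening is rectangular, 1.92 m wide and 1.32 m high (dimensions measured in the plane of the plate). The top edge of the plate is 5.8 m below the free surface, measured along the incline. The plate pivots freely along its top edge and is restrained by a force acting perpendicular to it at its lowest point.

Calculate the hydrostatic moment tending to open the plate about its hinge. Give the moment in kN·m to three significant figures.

γ = 0.859 × 9.81 = 8.42679 kN/m³.
Let θ = 64° be the plate's angle to the horizontal; measure y along the incline from where the plane meets the free surface. Vertical depth h = y·sinθ with sinθ = 0.898794.
The centroid lies 1.32/2 = 0.66 m below the top edge, so y_c = 5.8 + 0.66 = 6.46 m and h_c = 6.46 × 0.898794 = 5.80621 m.
A = 1.92 × 1.32 = 2.5344 m².
Resultant F = γ·h_c·A = 8.42679 × 5.80621 × 2.5344 = 124.002 kN.
I_c = b·h³/12 = 1.92 × 1.32³/12 = 0.367995 m⁴.
Centre of pressure: y_p = y_c + I_c/(y_c·A) = 6.46 + 0.367995/(6.46 × 2.5344) = 6.46 + 0.0224768 = 6.48248 m along the plane.
The resultant acts 0.66 + 0.0224768 = 0.682477 m (along the plate) below the hinge at the top edge, so the moment about the hinge is M = F × 0.682477 = 124.002 × 0.682477 = 84.6285 kN·m.

M ≈ 84.6 kN·m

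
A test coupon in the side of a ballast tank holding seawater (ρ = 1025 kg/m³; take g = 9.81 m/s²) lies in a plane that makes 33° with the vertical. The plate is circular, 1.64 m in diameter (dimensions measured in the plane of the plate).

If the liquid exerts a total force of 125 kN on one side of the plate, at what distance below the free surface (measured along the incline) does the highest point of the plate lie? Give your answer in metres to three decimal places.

γ = ρg = 1025 × 9.81 / 1000 = 10.05525 kN/m³.
A = π(0.82)² = 2.11241 m².
From F = γ·h_c·A, the centroid depth is h_c = 125/(10.05525 × 2.11241) = 5.8849 m.
The plate makes 33° with the vertical, i.e. θ = 90° − 33° = 57° to the horizontal. Measuring y along the incline from the free-surface line, vertical depth h = y·sinθ with sinθ = 0.838671.
Along the incline, y_c = h_c/sinθ = 5.8849/0.838671 = 7.01694 m.
The centroid is at the centre, 0.82 m below the top of the plate, so the highest point sits at y_top = 7.01694 − 0.82 = 6.19694 m along the incline.

y_top ≈ 6.197 m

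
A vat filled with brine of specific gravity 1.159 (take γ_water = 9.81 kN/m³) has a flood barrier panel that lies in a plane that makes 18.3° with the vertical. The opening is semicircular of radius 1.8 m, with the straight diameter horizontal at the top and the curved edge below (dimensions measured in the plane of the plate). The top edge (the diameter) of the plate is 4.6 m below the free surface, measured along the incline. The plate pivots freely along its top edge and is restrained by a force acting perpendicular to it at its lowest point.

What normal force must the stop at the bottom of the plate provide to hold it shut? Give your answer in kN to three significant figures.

P ≈ 132 kN

γ = 1.159 × 9.81 = 11.36979 kN/m³.
The plate makes 18.3° with the vertical, i.e. θ = 90° − 18.3° = 71.7° to the horizontal. Measuring y along the incline from the free-surface line, vertical depth h = y·sinθ with sinθ = 0.949425.
The centroid of a semicircle lies 4r/(3π) = 0.763944 m from the diameter, here below the top edge, so y_c = 4.6 + 0.763944 = 5.36394 m and h_c = 5.36394 × 0.949425 = 5.09266 m.
A = πr²/2 = π × 1.8²/2 = 5.08938 m².
Resultant F = γ·h_c·A = 11.36979 × 5.09266 × 5.08938 = 294.688 kN.
I_c = (π/8 − 8/(9π))·r⁴ = 0.109757 × 1.8⁴ = 1.15219 m⁴.
Centre of pressure: y_p = y_c + I_c/(y_c·A) = 5.36394 + 1.15219/(5.36394 × 5.08938) = 5.36394 + 0.0422061 = 5.40615 m along the plane.
The resultant acts 0.763944 + 0.0422061 = 0.80615 m (along the plate) below the hinge at the top edge, so the moment about the hinge is M = F × 0.80615 = 294.688 × 0.80615 = 237.563 kN·m.
A normal force at the bottom, 1.8 m from the hinge, must supply this moment: P = 237.563/1.8 = 131.979 kN.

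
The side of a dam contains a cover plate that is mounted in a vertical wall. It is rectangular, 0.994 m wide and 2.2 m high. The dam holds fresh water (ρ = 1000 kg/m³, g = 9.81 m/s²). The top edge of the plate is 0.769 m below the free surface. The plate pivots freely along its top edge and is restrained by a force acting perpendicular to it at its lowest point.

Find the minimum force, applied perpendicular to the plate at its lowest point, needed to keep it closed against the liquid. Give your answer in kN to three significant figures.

γ = ρg = 1000 × 9.81 = 9810 N/m³ = 9.81 kN/m³.
The centroid lies 2.2/2 = 1.1 m below the top edge, so the centroid depth is h_c = 0.769 + 1.1 = 1.869 m.
A = 0.994 × 2.2 = 2.1868 m².
Resultant F = γ·h_c·A = 9.81 × 1.869 × 2.1868 = 40.0947 kN.
I_c = b·h³/12 = 0.994 × 2.2³/12 = 0.882009 m⁴.
Centre of pressure: y_p = y_c + I_c/(y_c·A) = 1.869 + 0.882009/(1.869 × 2.1868) = 1.869 + 0.215802 = 2.0848 m along the plane.
The resultant acts 1.1 + 0.215802 = 1.3158 m (along the plate) below the hinge at the top edge, so the moment about the hinge is M = F × 1.3158 = 40.0947 × 1.3158 = 52.7566 kN·m.
A normal force at the bottom, 2.2 m from the hinge, must supply this moment: P = 52.7566/2.2 = 23.9803 kN.

P ≈ 24.0 kN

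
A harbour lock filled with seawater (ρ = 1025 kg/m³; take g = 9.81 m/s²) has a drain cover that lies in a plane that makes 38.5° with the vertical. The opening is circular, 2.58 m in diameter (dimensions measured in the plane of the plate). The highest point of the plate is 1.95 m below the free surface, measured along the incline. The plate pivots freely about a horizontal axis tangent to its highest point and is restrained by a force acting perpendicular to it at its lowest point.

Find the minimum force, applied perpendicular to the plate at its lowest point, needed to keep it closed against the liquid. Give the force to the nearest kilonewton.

γ = ρg = 1025 × 9.81 / 1000 = 10.05525 kN/m³.
The plate makes 38.5° with the vertical, i.e. θ = 90° − 38.5° = 51.5° to the horizontal. Measuring y along the incline from the free-surface line, vertical depth h = y·sinθ with sinθ = 0.782608.
The centroid is at the centre, 1.29 m below the top of the plate, so y_c = 1.95 + 1.29 = 3.24 m and h_c = 3.24 × 0.782608 = 2.53565 m.
A = π(1.29)² = 5.22792 m².
Resultant F = γ·h_c·A = 10.05525 × 2.53565 × 5.22792 = 133.294 kN.
I_c = πr⁴/4 = π × 1.29⁴/4 = 2.17495 m⁴.
Centre of pressure: y_p = y_c + I_c/(y_c·A) = 3.24 + 2.17495/(3.24 × 5.22792) = 3.24 + 0.128403 = 3.3684 m along the plane.
The resultant acts 1.29 + 0.128403 = 1.4184 m (along the plate) below the hinge at the top edge, so the moment about the hinge is M = F × 1.4184 = 133.294 × 1.4184 = 189.064 kN·m.
A normal force at the bottom, 2.58 m from the hinge, must supply this moment: P = 189.064/2.58 = 73.2806 kN.

P ≈ 73 kN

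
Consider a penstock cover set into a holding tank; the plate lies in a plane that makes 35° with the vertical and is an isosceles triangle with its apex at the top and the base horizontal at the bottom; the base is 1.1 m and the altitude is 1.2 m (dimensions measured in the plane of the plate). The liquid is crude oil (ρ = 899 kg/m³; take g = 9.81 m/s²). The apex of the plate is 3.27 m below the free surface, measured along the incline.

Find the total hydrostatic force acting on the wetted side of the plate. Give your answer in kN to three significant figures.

γ = ρg = 899 × 9.81 / 1000 = 8.81919 kN/m³.
The plate makes 35° with the vertical, i.e. θ = 90° − 35° = 55° to the horizontal. Measuring y along the incline from the free-surface line, vertical depth h = y·sinθ with sinθ = 0.819152.
With the apex up, the centroid sits 2h/3 = 2 × 1.2/3 = 0.8 m below the apex, so y_c = 3.27 + 0.8 = 4.07 m and h_c = 4.07 × 0.819152 = 3.33395 m.
A = ½ × 1.1 × 1.2 = 0.66 m².
Resultant F = γ·h_c·A = 8.81919 × 3.33395 × 0.66 = 19.4058 kN.

F ≈ 19.4 kN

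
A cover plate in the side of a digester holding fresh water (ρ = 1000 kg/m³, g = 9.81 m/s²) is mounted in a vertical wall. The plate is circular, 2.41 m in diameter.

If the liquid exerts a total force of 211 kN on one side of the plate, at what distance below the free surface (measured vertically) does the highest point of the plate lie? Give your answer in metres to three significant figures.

γ = ρg = 1000 × 9.81 = 9810 N/m³ = 9.81 kN/m³.
A = π(1.205)² = 4.56167 m².
From F = γ·h_c·A, the centroid depth is h_c = 211/(9.81 × 4.56167) = 4.71509 m.
The centroid is at the centre, 1.205 m below the top of the plate, so the highest point sits at h_top = 4.71509 − 1.205 = 3.51009 m below the surface.

d_top ≈ 3.51 m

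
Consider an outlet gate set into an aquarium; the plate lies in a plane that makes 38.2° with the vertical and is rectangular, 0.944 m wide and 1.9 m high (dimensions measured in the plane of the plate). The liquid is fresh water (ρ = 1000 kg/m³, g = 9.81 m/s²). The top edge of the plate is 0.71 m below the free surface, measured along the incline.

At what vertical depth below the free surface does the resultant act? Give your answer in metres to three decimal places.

h_p = 1.447 m

γ = ρg = 1000 × 9.81 = 9810 N/m³ = 9.81 kN/m³.
The plate makes 38.2° with the vertical, i.e. θ = 90° − 38.2° = 51.8° to the horizontal. Measuring y along the incline from the free-surface line, vertical depth h = y·sinθ with sinθ = 0.785857.
The centroid lies 1.9/2 = 0.95 m below the top edge, so y_c = 0.71 + 0.95 = 1.66 m and h_c = 1.66 × 0.785857 = 1.30452 m.
A = 0.944 × 1.9 = 1.7936 m².
Resultant F = γ·h_c·A = 9.81 × 1.30452 × 1.7936 = 22.9533 kN.
I_c = b·h³/12 = 0.944 × 1.9³/12 = 0.539575 m⁴.
Centre of pressure: y_p = y_c + I_c/(y_c·A) = 1.66 + 0.539575/(1.66 × 1.7936) = 1.66 + 0.181225 = 1.84122 m along the plane.
Vertically, h_p = y_p·sinθ = 1.84122 × 0.785857 = 1.44694 m.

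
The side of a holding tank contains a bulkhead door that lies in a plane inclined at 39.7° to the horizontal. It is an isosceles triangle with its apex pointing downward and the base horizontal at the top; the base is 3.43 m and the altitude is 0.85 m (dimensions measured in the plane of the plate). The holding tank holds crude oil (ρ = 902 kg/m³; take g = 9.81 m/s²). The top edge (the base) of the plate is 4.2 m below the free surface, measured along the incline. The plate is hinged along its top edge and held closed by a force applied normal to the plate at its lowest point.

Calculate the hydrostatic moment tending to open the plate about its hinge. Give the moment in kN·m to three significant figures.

M ≈ 10.8 kN·m

γ = ρg = 902 × 9.81 / 1000 = 8.84862 kN/m³.
Let θ = 39.7° be the plate's angle to the horizontal; measure y along the incline from where the plane meets the free surface. Vertical depth h = y·sinθ with sinθ = 0.638768.
With the apex down, the centroid sits h/3 = 0.85/3 = 0.283333 m below the base (the top edge), so y_c = 4.2 + 0.283333 = 4.48333 m and h_c = 4.48333 × 0.638768 = 2.86381 m.
A = ½ × 3.43 × 0.85 = 1.45775 m².
Resultant F = γ·h_c·A = 8.84862 × 2.86381 × 1.45775 = 36.9405 kN.
I_c = b·h³/36 = 3.43 × 0.85³/36 = 0.0585125 m⁴.
Centre of pressure: y_p = y_c + I_c/(y_c·A) = 4.48333 + 0.0585125/(4.48333 × 1.45775) = 4.48333 + 0.00895292 = 4.49228 m along the plane.
The resultant acts 0.283333 + 0.00895292 = 0.292286 m (along the plate) below the hinge at the top edge, so the moment about the hinge is M = F × 0.292286 = 36.9405 × 0.292286 = 10.7972 kN·m.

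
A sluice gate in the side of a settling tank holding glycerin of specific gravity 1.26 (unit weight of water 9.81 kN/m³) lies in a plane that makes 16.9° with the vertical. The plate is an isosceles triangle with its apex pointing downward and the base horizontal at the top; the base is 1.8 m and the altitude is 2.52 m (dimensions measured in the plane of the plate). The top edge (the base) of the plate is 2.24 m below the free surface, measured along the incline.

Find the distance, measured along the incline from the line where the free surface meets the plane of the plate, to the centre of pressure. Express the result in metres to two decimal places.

γ = 1.26 × 9.81 = 12.3606 kN/m³.
The plate makes 16.9° with the vertical, i.e. θ = 90° − 16.9° = 73.1° to the horizontal. Measuring y along the incline from the free-surface line, vertical depth h = y·sinθ with sinθ = 0.956814.
With the apex down, the centroid sits h/3 = 2.52/3 = 0.84 m below the base (the top edge), so y_c = 2.24 + 0.84 = 3.08 m and h_c = 3.08 × 0.956814 = 2.94699 m.
A = ½ × 1.8 × 2.52 = 2.268 m².
Resultant F = γ·h_c·A = 12.3606 × 2.94699 × 2.268 = 82.6154 kN.
I_c = b·h³/36 = 1.8 × 2.52³/36 = 0.80015 m⁴.
Centre of pressure: y_p = y_c + I_c/(y_c·A) = 3.08 + 0.80015/(3.08 × 2.268) = 3.08 + 0.114545 = 3.19455 m along the plane.

y_p = 3.19 m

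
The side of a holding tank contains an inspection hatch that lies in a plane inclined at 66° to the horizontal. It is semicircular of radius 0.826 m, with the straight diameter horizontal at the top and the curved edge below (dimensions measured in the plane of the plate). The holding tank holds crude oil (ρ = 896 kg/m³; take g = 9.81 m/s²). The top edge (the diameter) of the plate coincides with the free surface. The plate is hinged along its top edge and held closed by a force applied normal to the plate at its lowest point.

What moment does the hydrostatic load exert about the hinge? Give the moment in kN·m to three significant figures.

M ≈ 1.47 kN·m

γ = ρg = 896 × 9.81 / 1000 = 8.78976 kN/m³.
Let θ = 66° be the plate's angle to the horizontal; measure y along the incline from where the plane meets the free surface. Vertical depth h = y·sinθ with sinθ = 0.913545.
The centroid of a semicircle lies 4r/(3π) = 0.350565 m from the diameter, here below the top edge, so y_c = 0.350565 m and h_c = 0.350565 × 0.913545 = 0.320257 m.
A = πr²/2 = π × 0.826²/2 = 1.07172 m².
Resultant F = γ·h_c·A = 8.78976 × 0.320257 × 1.07172 = 3.01687 kN.
I_c = (π/8 − 8/(9π))·r⁴ = 0.109757 × 0.826⁴ = 0.0510919 m⁴.
Centre of pressure: y_p = y_c + I_c/(y_c·A) = 0.350565 + 0.0510919/(0.350565 × 1.07172) = 0.350565 + 0.135988 = 0.486553 m along the plane.
The resultant acts 0.350565 + 0.135988 = 0.486553 m (along the plate) below the hinge at the top edge, so the moment about the hinge is M = F × 0.486553 = 3.01687 × 0.486553 = 1.46787 kN·m.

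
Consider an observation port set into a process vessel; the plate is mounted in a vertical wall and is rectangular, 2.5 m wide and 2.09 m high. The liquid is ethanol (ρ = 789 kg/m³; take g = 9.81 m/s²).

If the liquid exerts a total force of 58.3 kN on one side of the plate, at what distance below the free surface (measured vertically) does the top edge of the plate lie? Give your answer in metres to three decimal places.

d_top ≈ 0.397 m

γ = ρg = 789 × 9.81 / 1000 = 7.74009 kN/m³.
A = 2.5 × 2.09 = 5.225 m².
From F = γ·h_c·A, the centroid depth is h_c = 58.3/(7.74009 × 5.225) = 1.44157 m.
The centroid lies 2.09/2 = 1.045 m below the top edge, so the top edge sits at h_top = 1.44157 − 1.045 = 0.39657 m below the surface.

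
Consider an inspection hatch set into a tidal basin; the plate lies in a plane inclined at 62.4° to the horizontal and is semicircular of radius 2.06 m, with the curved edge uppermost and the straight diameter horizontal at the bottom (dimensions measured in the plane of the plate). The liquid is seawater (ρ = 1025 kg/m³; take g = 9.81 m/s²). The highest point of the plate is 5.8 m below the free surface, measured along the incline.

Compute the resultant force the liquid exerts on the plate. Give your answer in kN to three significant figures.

γ = ρg = 1025 × 9.81 / 1000 = 10.05525 kN/m³.
Let θ = 62.4° be the plate's angle to the horizontal; measure y along the incline from where the plane meets the free surface. Vertical depth h = y·sinθ with sinθ = 0.886204.
The centroid lies 4r/(3π) = 0.874291 m above the diameter, so r − 4r/(3π) = 2.06 − 0.874291 = 1.18571 m below the topmost point, so y_c = 5.8 + 1.18571 = 6.98571 m and h_c = 6.98571 × 0.886204 = 6.19076 m.
A = πr²/2 = π × 2.06²/2 = 6.66583 m².
Resultant F = γ·h_c·A = 10.05525 × 6.19076 × 6.66583 = 414.946 kN.

F ≈ 415 kN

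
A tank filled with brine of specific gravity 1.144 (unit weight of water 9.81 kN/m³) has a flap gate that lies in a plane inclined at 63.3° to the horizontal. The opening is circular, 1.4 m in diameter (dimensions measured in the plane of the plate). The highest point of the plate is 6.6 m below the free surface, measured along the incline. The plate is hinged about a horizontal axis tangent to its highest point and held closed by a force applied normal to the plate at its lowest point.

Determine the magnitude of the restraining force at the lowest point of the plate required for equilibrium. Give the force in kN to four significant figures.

P ≈ 57.68 kN

γ = 1.144 × 9.81 = 11.22264 kN/m³.
Let θ = 63.3° be the plate's angle to the horizontal; measure y along the incline from where the plane meets the free surface. Vertical depth h = y·sinθ with sinθ = 0.893371.
The centroid is at the centre, 0.7 m below the top of the plate, so y_c = 6.6 + 0.7 = 7.3 m and h_c = 7.3 × 0.893371 = 6.52161 m.
A = π(0.7)² = 1.53938 m².
Resultant F = γ·h_c·A = 11.22264 × 6.52161 × 1.53938 = 112.667 kN.
I_c = πr⁴/4 = π × 0.7⁴/4 = 0.188574 m⁴.
Centre of pressure: y_p = y_c + I_c/(y_c·A) = 7.3 + 0.188574/(7.3 × 1.53938) = 7.3 + 0.0167808 = 7.31678 m along the plane.
The resultant acts 0.7 + 0.0167808 = 0.716781 m (along the plate) below the hinge at the top edge, so the moment about the hinge is M = F × 0.716781 = 112.667 × 0.716781 = 80.7576 kN·m.
A normal force at the bottom, 1.4 m from the hinge, must supply this moment: P = 80.7576/1.4 = 57.684 kN.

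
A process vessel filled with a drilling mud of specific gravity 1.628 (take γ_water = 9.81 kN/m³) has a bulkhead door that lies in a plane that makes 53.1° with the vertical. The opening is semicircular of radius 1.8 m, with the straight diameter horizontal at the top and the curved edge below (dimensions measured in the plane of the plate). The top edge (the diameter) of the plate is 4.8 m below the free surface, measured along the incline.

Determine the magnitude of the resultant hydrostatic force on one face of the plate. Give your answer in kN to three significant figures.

γ = 1.628 × 9.81 = 15.97068 kN/m³.
The plate makes 53.1° with the vertical, i.e. θ = 90° − 53.1° = 36.9° to the horizontal. Measuring y along the incline from the free-surface line, vertical depth h = y·sinθ with sinθ = 0.600420.
The centroid of a semicircle lies 4r/(3π) = 0.763944 m from the diameter, here below the top edge, so y_c = 4.8 + 0.763944 = 5.56394 m and h_c = 5.56394 × 0.600420 = 3.3407 m.
A = πr²/2 = π × 1.8²/2 = 5.08938 m².
Resultant F = γ·h_c·A = 15.97068 × 3.3407 × 5.08938 = 271.535 kN.

F ≈ 272 kN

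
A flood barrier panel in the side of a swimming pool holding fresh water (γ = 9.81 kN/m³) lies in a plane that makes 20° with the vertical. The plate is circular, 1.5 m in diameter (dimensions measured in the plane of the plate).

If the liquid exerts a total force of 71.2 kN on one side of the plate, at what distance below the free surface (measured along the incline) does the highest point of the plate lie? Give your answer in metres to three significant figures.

γ = 9.81 kN/m³.
A = π(0.75)² = 1.76715 m².
From F = γ·h_c·A, the centroid depth is h_c = 71.2/(9.81 × 1.76715) = 4.10712 m.
The plate makes 20° with the vertical, i.e. θ = 90° − 20° = 70° to the horizontal. Measuring y along the incline from the free-surface line, vertical depth h = y·sinθ with sinθ = 0.939693.
Along the incline, y_c = h_c/sinθ = 4.10712/0.939693 = 4.3707 m.
The centroid is at the centre, 0.75 m below the top of the plate, so the highest point sits at y_top = 4.3707 − 0.75 = 3.6207 m along the incline.

y_top ≈ 3.62 m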